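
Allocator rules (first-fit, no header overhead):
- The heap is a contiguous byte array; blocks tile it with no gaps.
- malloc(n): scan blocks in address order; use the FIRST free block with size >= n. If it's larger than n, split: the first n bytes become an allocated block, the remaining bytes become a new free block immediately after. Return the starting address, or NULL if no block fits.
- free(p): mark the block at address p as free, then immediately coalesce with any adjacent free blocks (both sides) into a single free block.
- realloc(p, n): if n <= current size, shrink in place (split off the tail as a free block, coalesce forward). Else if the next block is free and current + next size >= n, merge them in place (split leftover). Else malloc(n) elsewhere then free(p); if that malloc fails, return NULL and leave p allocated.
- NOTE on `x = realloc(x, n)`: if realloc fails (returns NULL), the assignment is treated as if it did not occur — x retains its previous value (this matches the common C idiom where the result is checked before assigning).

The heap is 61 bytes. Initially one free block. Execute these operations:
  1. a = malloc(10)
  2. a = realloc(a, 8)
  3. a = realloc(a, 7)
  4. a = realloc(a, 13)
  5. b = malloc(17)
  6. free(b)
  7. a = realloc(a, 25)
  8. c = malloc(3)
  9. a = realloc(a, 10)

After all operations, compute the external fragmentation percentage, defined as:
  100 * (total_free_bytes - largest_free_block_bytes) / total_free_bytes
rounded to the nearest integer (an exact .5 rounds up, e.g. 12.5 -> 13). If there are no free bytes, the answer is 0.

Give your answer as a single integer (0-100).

Op 1: a = malloc(10) -> a = 0; heap: [0-9 ALLOC][10-60 FREE]
Op 2: a = realloc(a, 8) -> a = 0; heap: [0-7 ALLOC][8-60 FREE]
Op 3: a = realloc(a, 7) -> a = 0; heap: [0-6 ALLOC][7-60 FREE]
Op 4: a = realloc(a, 13) -> a = 0; heap: [0-12 ALLOC][13-60 FREE]
Op 5: b = malloc(17) -> b = 13; heap: [0-12 ALLOC][13-29 ALLOC][30-60 FREE]
Op 6: free(b) -> (freed b); heap: [0-12 ALLOC][13-60 FREE]
Op 7: a = realloc(a, 25) -> a = 0; heap: [0-24 ALLOC][25-60 FREE]
Op 8: c = malloc(3) -> c = 25; heap: [0-24 ALLOC][25-27 ALLOC][28-60 FREE]
Op 9: a = realloc(a, 10) -> a = 0; heap: [0-9 ALLOC][10-24 FREE][25-27 ALLOC][28-60 FREE]
Free blocks: [15 33] total_free=48 largest=33 -> 100*(48-33)/48 = 1500/48 = 31.25 -> rounds to 31

Answer: 31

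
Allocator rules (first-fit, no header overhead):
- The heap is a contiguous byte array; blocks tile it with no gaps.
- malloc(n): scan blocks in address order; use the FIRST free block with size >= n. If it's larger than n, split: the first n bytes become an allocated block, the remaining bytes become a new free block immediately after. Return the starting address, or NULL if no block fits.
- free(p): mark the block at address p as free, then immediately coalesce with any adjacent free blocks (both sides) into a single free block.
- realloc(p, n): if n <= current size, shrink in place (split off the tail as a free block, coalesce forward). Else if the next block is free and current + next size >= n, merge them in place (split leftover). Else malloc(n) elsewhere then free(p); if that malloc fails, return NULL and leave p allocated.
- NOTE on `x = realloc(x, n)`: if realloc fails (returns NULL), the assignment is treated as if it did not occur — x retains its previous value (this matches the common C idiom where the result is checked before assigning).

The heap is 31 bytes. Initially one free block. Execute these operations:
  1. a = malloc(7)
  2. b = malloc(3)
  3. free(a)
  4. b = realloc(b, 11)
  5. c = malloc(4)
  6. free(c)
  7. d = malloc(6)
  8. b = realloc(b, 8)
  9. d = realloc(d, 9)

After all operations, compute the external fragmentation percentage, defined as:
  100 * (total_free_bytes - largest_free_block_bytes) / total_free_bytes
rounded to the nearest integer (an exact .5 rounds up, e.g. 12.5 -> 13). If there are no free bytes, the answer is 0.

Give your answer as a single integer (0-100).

Op 1: a = malloc(7) -> a = 0; heap: [0-6 ALLOC][7-30 FREE]
Op 2: b = malloc(3) -> b = 7; heap: [0-6 ALLOC][7-9 ALLOC][10-30 FREE]
Op 3: free(a) -> (freed a); heap: [0-6 FREE][7-9 ALLOC][10-30 FREE]
Op 4: b = realloc(b, 11) -> b = 7; heap: [0-6 FREE][7-17 ALLOC][18-30 FREE]
Op 5: c = malloc(4) -> c = 0; heap: [0-3 ALLOC][4-6 FREE][7-17 ALLOC][18-30 FREE]
Op 6: free(c) -> (freed c); heap: [0-6 FREE][7-17 ALLOC][18-30 FREE]
Op 7: d = malloc(6) -> d = 0; heap: [0-5 ALLOC][6-6 FREE][7-17 ALLOC][18-30 FREE]
Op 8: b = realloc(b, 8) -> b = 7; heap: [0-5 ALLOC][6-6 FREE][7-14 ALLOC][15-30 FREE]
Op 9: d = realloc(d, 9) -> d = 15; heap: [0-6 FREE][7-14 ALLOC][15-23 ALLOC][24-30 FREE]
Free blocks: [7 7] total_free=14 largest=7 -> 100*(14-7)/14 = 700/14 = 50

Answer: 50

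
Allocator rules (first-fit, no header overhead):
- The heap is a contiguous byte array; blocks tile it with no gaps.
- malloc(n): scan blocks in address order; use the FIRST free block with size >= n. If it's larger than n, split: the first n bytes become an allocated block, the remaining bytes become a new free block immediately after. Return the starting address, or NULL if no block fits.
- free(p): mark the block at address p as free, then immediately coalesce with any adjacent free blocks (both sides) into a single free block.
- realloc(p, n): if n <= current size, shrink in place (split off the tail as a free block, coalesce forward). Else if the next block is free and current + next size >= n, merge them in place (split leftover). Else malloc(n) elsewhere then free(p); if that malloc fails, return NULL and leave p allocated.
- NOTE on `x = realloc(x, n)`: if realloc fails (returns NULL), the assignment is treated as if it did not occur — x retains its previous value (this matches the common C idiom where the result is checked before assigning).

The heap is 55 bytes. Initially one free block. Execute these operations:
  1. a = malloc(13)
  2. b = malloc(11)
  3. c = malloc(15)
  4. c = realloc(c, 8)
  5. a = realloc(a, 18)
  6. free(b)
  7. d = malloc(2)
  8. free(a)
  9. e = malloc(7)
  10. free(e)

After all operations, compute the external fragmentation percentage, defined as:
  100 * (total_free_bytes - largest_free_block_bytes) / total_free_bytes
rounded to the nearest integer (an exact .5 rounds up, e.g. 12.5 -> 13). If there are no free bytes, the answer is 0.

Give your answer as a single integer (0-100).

Answer: 49

Derivation:
Op 1: a = malloc(13) -> a = 0; heap: [0-12 ALLOC][13-54 FREE]
Op 2: b = malloc(11) -> b = 13; heap: [0-12 ALLOC][13-23 ALLOC][24-54 FREE]
Op 3: c = malloc(15) -> c = 24; heap: [0-12 ALLOC][13-23 ALLOC][24-38 ALLOC][39-54 FREE]
Op 4: c = realloc(c, 8) -> c = 24; heap: [0-12 ALLOC][13-23 ALLOC][24-31 ALLOC][32-54 FREE]
Op 5: a = realloc(a, 18) -> a = 32; heap: [0-12 FREE][13-23 ALLOC][24-31 ALLOC][32-49 ALLOC][50-54 FREE]
Op 6: free(b) -> (freed b); heap: [0-23 FREE][24-31 ALLOC][32-49 ALLOC][50-54 FREE]
Op 7: d = malloc(2) -> d = 0; heap: [0-1 ALLOC][2-23 FREE][24-31 ALLOC][32-49 ALLOC][50-54 FREE]
Op 8: free(a) -> (freed a); heap: [0-1 ALLOC][2-23 FREE][24-31 ALLOC][32-54 FREE]
Op 9: e = malloc(7) -> e = 2; heap: [0-1 ALLOC][2-8 ALLOC][9-23 FREE][24-31 ALLOC][32-54 FREE]
Op 10: free(e) -> (freed e); heap: [0-1 ALLOC][2-23 FREE][24-31 ALLOC][32-54 FREE]
Free blocks: [22 23] total_free=45 largest=23 -> 100*(45-23)/45 = 2200/45 ≈ 48.889 -> rounds to 49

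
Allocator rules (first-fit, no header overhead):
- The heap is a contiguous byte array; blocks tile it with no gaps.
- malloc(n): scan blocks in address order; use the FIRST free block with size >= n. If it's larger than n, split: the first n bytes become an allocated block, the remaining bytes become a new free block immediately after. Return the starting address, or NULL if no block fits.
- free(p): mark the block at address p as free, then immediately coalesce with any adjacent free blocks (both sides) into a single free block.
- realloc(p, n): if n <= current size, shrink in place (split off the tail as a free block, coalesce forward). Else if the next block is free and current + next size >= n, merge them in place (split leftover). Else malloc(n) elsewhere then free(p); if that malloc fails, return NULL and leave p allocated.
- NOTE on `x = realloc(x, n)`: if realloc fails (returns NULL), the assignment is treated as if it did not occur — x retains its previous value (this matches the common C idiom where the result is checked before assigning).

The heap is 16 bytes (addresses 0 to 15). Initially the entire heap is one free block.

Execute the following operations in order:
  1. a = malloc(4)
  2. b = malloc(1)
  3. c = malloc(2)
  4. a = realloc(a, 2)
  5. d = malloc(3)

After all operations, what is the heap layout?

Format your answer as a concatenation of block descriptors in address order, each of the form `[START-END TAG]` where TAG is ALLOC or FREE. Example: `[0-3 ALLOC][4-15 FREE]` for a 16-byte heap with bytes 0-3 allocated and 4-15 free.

Op 1: a = malloc(4) -> a = 0; heap: [0-3 ALLOC][4-15 FREE]
Op 2: b = malloc(1) -> b = 4; heap: [0-3 ALLOC][4-4 ALLOC][5-15 FREE]
Op 3: c = malloc(2) -> c = 5; heap: [0-3 ALLOC][4-4 ALLOC][5-6 ALLOC][7-15 FREE]
Op 4: a = realloc(a, 2) -> a = 0; heap: [0-1 ALLOC][2-3 FREE][4-4 ALLOC][5-6 ALLOC][7-15 FREE]
Op 5: d = malloc(3) -> d = 7; heap: [0-1 ALLOC][2-3 FREE][4-4 ALLOC][5-6 ALLOC][7-9 ALLOC][10-15 FREE]

Answer: [0-1 ALLOC][2-3 FREE][4-4 ALLOC][5-6 ALLOC][7-9 ALLOC][10-15 FREE]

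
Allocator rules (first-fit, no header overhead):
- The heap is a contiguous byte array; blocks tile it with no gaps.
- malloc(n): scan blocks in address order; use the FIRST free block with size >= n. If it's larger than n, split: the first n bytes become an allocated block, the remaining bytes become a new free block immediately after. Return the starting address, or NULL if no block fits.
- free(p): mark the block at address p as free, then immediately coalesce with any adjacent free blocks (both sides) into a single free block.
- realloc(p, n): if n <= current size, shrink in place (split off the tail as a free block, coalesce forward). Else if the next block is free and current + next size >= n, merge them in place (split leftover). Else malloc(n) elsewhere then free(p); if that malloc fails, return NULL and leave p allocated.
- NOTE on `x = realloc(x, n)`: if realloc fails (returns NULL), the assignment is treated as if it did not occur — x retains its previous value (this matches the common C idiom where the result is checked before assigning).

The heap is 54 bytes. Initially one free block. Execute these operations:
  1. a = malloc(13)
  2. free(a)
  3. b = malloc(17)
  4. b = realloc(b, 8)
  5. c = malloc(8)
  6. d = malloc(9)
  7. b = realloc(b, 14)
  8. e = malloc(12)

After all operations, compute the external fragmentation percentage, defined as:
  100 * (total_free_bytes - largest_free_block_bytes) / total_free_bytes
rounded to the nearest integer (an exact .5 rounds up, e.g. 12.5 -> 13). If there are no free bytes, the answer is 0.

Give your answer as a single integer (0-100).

Answer: 27

Derivation:
Op 1: a = malloc(13) -> a = 0; heap: [0-12 ALLOC][13-53 FREE]
Op 2: free(a) -> (freed a); heap: [0-53 FREE]
Op 3: b = malloc(17) -> b = 0; heap: [0-16 ALLOC][17-53 FREE]
Op 4: b = realloc(b, 8) -> b = 0; heap: [0-7 ALLOC][8-53 FREE]
Op 5: c = malloc(8) -> c = 8; heap: [0-7 ALLOC][8-15 ALLOC][16-53 FREE]
Op 6: d = malloc(9) -> d = 16; heap: [0-7 ALLOC][8-15 ALLOC][16-24 ALLOC][25-53 FREE]
Op 7: b = realloc(b, 14) -> b = 25; heap: [0-7 FREE][8-15 ALLOC][16-24 ALLOC][25-38 ALLOC][39-53 FREE]
Op 8: e = malloc(12) -> e = 39; heap: [0-7 FREE][8-15 ALLOC][16-24 ALLOC][25-38 ALLOC][39-50 ALLOC][51-53 FREE]
Free blocks: [8 3] total_free=11 largest=8 -> 100*(11-8)/11 = 300/11 ≈ 27.273 -> rounds to 27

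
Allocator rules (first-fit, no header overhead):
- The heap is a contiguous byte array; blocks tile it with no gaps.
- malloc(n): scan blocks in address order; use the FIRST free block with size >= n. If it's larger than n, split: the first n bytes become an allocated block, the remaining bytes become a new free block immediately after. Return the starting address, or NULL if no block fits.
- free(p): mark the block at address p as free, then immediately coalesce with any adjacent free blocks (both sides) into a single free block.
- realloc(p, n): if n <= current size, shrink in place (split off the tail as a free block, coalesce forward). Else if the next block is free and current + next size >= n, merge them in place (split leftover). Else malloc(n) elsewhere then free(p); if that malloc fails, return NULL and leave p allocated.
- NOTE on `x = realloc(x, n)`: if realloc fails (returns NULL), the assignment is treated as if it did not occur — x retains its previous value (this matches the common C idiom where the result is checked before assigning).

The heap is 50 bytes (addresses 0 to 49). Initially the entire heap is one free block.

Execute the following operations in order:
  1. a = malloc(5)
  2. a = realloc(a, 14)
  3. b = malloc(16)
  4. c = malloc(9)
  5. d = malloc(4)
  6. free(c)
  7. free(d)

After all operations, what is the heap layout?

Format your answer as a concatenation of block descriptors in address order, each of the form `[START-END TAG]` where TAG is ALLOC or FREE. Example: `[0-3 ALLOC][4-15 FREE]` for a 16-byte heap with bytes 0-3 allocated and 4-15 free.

Op 1: a = malloc(5) -> a = 0; heap: [0-4 ALLOC][5-49 FREE]
Op 2: a = realloc(a, 14) -> a = 0; heap: [0-13 ALLOC][14-49 FREE]
Op 3: b = malloc(16) -> b = 14; heap: [0-13 ALLOC][14-29 ALLOC][30-49 FREE]
Op 4: c = malloc(9) -> c = 30; heap: [0-13 ALLOC][14-29 ALLOC][30-38 ALLOC][39-49 FREE]
Op 5: d = malloc(4) -> d = 39; heap: [0-13 ALLOC][14-29 ALLOC][30-38 ALLOC][39-42 ALLOC][43-49 FREE]
Op 6: free(c) -> (freed c); heap: [0-13 ALLOC][14-29 ALLOC][30-38 FREE][39-42 ALLOC][43-49 FREE]
Op 7: free(d) -> (freed d); heap: [0-13 ALLOC][14-29 ALLOC][30-49 FREE]

Answer: [0-13 ALLOC][14-29 ALLOC][30-49 FREE]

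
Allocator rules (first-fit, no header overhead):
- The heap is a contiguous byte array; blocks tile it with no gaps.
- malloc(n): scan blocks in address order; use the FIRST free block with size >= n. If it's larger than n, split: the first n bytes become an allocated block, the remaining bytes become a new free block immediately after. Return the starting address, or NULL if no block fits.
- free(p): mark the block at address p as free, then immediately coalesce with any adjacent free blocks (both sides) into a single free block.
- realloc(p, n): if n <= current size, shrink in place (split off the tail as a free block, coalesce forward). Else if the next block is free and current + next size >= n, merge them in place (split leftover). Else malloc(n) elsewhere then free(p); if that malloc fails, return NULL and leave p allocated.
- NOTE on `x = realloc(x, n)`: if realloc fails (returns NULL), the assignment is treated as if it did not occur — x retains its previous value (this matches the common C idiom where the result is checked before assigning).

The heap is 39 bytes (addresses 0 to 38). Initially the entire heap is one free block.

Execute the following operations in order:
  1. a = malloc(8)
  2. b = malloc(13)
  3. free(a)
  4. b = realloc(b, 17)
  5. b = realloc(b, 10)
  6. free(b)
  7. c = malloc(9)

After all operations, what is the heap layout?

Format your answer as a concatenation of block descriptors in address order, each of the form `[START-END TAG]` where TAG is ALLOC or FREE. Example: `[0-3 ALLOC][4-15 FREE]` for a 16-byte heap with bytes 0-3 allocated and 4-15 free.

Op 1: a = malloc(8) -> a = 0; heap: [0-7 ALLOC][8-38 FREE]
Op 2: b = malloc(13) -> b = 8; heap: [0-7 ALLOC][8-20 ALLOC][21-38 FREE]
Op 3: free(a) -> (freed a); heap: [0-7 FREE][8-20 ALLOC][21-38 FREE]
Op 4: b = realloc(b, 17) -> b = 8; heap: [0-7 FREE][8-24 ALLOC][25-38 FREE]
Op 5: b = realloc(b, 10) -> b = 8; heap: [0-7 FREE][8-17 ALLOC][18-38 FREE]
Op 6: free(b) -> (freed b); heap: [0-38 FREE]
Op 7: c = malloc(9) -> c = 0; heap: [0-8 ALLOC][9-38 FREE]

Answer: [0-8 ALLOC][9-38 FREE]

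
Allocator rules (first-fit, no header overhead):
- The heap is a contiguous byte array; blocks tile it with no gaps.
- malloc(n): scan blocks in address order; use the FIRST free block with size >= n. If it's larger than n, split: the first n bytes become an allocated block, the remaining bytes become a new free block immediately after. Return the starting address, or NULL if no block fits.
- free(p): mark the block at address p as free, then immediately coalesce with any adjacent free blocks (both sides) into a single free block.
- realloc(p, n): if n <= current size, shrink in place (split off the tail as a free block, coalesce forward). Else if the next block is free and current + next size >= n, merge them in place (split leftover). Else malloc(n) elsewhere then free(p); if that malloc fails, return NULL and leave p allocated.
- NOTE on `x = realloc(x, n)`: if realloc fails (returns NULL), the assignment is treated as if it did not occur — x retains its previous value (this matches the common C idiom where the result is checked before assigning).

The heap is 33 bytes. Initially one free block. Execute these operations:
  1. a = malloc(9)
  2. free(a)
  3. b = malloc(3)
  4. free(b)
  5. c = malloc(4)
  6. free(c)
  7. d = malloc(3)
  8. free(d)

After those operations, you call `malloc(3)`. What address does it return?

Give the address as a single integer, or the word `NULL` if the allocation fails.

Answer: 0

Derivation:
Op 1: a = malloc(9) -> a = 0; heap: [0-8 ALLOC][9-32 FREE]
Op 2: free(a) -> (freed a); heap: [0-32 FREE]
Op 3: b = malloc(3) -> b = 0; heap: [0-2 ALLOC][3-32 FREE]
Op 4: free(b) -> (freed b); heap: [0-32 FREE]
Op 5: c = malloc(4) -> c = 0; heap: [0-3 ALLOC][4-32 FREE]
Op 6: free(c) -> (freed c); heap: [0-32 FREE]
Op 7: d = malloc(3) -> d = 0; heap: [0-2 ALLOC][3-32 FREE]
Op 8: free(d) -> (freed d); heap: [0-32 FREE]
malloc(3): first-fit scan over [0-32 FREE] -> 0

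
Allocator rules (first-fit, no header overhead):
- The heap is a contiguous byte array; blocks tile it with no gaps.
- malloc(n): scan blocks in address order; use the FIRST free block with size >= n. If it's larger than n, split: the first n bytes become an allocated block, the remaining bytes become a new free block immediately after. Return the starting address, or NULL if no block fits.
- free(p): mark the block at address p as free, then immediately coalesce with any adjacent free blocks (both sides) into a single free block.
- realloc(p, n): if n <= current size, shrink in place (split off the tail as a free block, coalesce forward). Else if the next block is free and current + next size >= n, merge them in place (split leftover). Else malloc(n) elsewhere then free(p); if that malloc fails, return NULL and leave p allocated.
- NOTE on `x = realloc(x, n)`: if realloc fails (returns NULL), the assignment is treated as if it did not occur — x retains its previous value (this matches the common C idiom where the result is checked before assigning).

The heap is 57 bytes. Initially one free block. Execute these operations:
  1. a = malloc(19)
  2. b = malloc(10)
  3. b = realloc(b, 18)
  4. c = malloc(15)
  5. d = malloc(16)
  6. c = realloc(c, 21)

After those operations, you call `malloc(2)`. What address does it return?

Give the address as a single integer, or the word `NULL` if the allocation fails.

Op 1: a = malloc(19) -> a = 0; heap: [0-18 ALLOC][19-56 FREE]
Op 2: b = malloc(10) -> b = 19; heap: [0-18 ALLOC][19-28 ALLOC][29-56 FREE]
Op 3: b = realloc(b, 18) -> b = 19; heap: [0-18 ALLOC][19-36 ALLOC][37-56 FREE]
Op 4: c = malloc(15) -> c = 37; heap: [0-18 ALLOC][19-36 ALLOC][37-51 ALLOC][52-56 FREE]
Op 5: d = malloc(16) -> d = NULL; heap: [0-18 ALLOC][19-36 ALLOC][37-51 ALLOC][52-56 FREE]
Op 6: c = realloc(c, 21) -> NULL (c unchanged); heap: [0-18 ALLOC][19-36 ALLOC][37-51 ALLOC][52-56 FREE]
malloc(2): first-fit scan over [0-18 ALLOC][19-36 ALLOC][37-51 ALLOC][52-56 FREE] -> 52

Answer: 52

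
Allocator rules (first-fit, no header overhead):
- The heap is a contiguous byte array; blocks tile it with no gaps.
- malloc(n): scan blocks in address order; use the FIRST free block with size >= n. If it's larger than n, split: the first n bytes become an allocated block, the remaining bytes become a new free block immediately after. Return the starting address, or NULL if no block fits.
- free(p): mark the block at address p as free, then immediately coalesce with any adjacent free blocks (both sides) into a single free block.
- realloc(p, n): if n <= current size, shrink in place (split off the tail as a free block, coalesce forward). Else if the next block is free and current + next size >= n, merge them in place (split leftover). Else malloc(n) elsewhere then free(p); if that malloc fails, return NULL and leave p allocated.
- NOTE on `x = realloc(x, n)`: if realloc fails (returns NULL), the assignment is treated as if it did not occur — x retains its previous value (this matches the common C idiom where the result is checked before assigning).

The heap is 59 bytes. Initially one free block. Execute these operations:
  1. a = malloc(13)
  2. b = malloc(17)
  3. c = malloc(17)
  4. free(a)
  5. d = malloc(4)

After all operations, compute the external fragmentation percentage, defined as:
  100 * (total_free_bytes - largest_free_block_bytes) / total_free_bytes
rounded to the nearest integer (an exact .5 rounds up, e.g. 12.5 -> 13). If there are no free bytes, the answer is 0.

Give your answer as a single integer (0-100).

Op 1: a = malloc(13) -> a = 0; heap: [0-12 ALLOC][13-58 FREE]
Op 2: b = malloc(17) -> b = 13; heap: [0-12 ALLOC][13-29 ALLOC][30-58 FREE]
Op 3: c = malloc(17) -> c = 30; heap: [0-12 ALLOC][13-29 ALLOC][30-46 ALLOC][47-58 FREE]
Op 4: free(a) -> (freed a); heap: [0-12 FREE][13-29 ALLOC][30-46 ALLOC][47-58 FREE]
Op 5: d = malloc(4) -> d = 0; heap: [0-3 ALLOC][4-12 FREE][13-29 ALLOC][30-46 ALLOC][47-58 FREE]
Free blocks: [9 12] total_free=21 largest=12 -> 100*(21-12)/21 = 900/21 ≈ 42.857 -> rounds to 43

Answer: 43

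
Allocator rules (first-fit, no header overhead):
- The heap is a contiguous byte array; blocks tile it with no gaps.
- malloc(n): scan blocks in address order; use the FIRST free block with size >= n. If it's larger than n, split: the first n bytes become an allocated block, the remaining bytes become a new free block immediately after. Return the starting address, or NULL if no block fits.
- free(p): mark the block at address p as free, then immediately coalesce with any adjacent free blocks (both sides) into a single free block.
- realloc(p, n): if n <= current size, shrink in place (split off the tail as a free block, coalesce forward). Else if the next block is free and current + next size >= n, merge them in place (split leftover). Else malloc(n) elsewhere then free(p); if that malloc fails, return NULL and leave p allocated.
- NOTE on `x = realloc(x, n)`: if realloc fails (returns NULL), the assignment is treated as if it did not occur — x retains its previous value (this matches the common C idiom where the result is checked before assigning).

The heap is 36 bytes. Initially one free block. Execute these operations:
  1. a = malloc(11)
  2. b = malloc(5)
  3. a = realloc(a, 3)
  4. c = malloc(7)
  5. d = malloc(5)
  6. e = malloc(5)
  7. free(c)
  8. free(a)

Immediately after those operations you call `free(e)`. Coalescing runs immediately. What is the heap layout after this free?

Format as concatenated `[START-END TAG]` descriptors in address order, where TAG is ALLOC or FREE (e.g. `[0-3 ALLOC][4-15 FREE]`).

Op 1: a = malloc(11) -> a = 0; heap: [0-10 ALLOC][11-35 FREE]
Op 2: b = malloc(5) -> b = 11; heap: [0-10 ALLOC][11-15 ALLOC][16-35 FREE]
Op 3: a = realloc(a, 3) -> a = 0; heap: [0-2 ALLOC][3-10 FREE][11-15 ALLOC][16-35 FREE]
Op 4: c = malloc(7) -> c = 3; heap: [0-2 ALLOC][3-9 ALLOC][10-10 FREE][11-15 ALLOC][16-35 FREE]
Op 5: d = malloc(5) -> d = 16; heap: [0-2 ALLOC][3-9 ALLOC][10-10 FREE][11-15 ALLOC][16-20 ALLOC][21-35 FREE]
Op 6: e = malloc(5) -> e = 21; heap: [0-2 ALLOC][3-9 ALLOC][10-10 FREE][11-15 ALLOC][16-20 ALLOC][21-25 ALLOC][26-35 FREE]
Op 7: free(c) -> (freed c); heap: [0-2 ALLOC][3-10 FREE][11-15 ALLOC][16-20 ALLOC][21-25 ALLOC][26-35 FREE]
Op 8: free(a) -> (freed a); heap: [0-10 FREE][11-15 ALLOC][16-20 ALLOC][21-25 ALLOC][26-35 FREE]
free(e): e = 21 -> block [21-25 ALLOC]; mark free, coalesce with adjacent free neighbors -> [0-10 FREE][11-15 ALLOC][16-20 ALLOC][21-35 FREE]

Answer: [0-10 FREE][11-15 ALLOC][16-20 ALLOC][21-35 FREE]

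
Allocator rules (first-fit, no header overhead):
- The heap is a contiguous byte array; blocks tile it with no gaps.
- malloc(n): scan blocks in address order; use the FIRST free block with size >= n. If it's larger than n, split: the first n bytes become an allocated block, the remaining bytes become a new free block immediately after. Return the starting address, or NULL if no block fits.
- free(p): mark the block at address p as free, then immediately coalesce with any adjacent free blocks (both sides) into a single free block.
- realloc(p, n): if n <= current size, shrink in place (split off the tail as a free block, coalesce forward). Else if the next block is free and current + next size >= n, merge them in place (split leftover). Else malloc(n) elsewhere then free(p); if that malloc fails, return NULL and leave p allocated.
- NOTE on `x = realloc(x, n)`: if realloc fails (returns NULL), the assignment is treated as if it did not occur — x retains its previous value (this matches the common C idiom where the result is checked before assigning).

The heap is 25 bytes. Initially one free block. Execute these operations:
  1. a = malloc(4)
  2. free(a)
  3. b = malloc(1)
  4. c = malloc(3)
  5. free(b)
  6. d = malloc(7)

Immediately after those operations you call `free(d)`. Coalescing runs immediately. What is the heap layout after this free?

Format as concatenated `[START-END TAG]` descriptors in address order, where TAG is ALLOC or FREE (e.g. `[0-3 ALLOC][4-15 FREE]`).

Op 1: a = malloc(4) -> a = 0; heap: [0-3 ALLOC][4-24 FREE]
Op 2: free(a) -> (freed a); heap: [0-24 FREE]
Op 3: b = malloc(1) -> b = 0; heap: [0-0 ALLOC][1-24 FREE]
Op 4: c = malloc(3) -> c = 1; heap: [0-0 ALLOC][1-3 ALLOC][4-24 FREE]
Op 5: free(b) -> (freed b); heap: [0-0 FREE][1-3 ALLOC][4-24 FREE]
Op 6: d = malloc(7) -> d = 4; heap: [0-0 FREE][1-3 ALLOC][4-10 ALLOC][11-24 FREE]
free(d): d = 4 -> block [4-10 ALLOC]; mark free, coalesce with adjacent free neighbors -> [0-0 FREE][1-3 ALLOC][4-24 FREE]

Answer: [0-0 FREE][1-3 ALLOC][4-24 FREE]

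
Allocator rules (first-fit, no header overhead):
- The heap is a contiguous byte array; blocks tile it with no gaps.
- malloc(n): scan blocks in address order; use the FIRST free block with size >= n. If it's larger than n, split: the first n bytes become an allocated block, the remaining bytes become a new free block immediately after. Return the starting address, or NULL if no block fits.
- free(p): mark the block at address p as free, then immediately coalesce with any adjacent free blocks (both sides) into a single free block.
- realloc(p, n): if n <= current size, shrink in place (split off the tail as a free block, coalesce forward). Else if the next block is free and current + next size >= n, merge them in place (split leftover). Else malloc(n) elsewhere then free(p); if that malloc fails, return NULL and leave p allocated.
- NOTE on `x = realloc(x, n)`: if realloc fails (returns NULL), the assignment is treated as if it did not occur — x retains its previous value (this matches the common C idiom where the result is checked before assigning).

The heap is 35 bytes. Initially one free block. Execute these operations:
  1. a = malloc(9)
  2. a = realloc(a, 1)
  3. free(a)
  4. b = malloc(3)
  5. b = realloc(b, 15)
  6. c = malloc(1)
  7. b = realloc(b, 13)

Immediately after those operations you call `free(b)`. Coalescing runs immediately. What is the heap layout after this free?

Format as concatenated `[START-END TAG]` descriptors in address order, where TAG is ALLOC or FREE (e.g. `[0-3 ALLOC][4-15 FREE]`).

Op 1: a = malloc(9) -> a = 0; heap: [0-8 ALLOC][9-34 FREE]
Op 2: a = realloc(a, 1) -> a = 0; heap: [0-0 ALLOC][1-34 FREE]
Op 3: free(a) -> (freed a); heap: [0-34 FREE]
Op 4: b = malloc(3) -> b = 0; heap: [0-2 ALLOC][3-34 FREE]
Op 5: b = realloc(b, 15) -> b = 0; heap: [0-14 ALLOC][15-34 FREE]
Op 6: c = malloc(1) -> c = 15; heap: [0-14 ALLOC][15-15 ALLOC][16-34 FREE]
Op 7: b = realloc(b, 13) -> b = 0; heap: [0-12 ALLOC][13-14 FREE][15-15 ALLOC][16-34 FREE]
free(b): b = 0 -> block [0-12 ALLOC]; mark free, coalesce with adjacent free neighbors -> [0-14 FREE][15-15 ALLOC][16-34 FREE]

Answer: [0-14 FREE][15-15 ALLOC][16-34 FREE]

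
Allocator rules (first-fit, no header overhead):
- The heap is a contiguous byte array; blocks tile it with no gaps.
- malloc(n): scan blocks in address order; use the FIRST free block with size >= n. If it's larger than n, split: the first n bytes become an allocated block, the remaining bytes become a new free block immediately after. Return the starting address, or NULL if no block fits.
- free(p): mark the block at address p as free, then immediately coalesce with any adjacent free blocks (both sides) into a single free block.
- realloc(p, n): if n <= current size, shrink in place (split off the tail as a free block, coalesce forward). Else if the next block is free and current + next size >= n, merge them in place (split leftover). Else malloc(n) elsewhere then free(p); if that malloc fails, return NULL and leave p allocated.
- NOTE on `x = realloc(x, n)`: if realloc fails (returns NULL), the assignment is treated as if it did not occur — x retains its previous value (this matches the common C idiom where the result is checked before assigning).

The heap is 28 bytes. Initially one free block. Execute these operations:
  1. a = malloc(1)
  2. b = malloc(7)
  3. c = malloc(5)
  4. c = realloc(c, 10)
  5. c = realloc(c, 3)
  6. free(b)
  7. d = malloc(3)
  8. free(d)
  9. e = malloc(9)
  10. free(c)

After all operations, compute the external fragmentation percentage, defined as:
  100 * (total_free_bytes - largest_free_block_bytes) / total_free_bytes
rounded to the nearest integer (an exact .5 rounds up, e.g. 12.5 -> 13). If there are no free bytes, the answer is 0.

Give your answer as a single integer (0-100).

Op 1: a = malloc(1) -> a = 0; heap: [0-0 ALLOC][1-27 FREE]
Op 2: b = malloc(7) -> b = 1; heap: [0-0 ALLOC][1-7 ALLOC][8-27 FREE]
Op 3: c = malloc(5) -> c = 8; heap: [0-0 ALLOC][1-7 ALLOC][8-12 ALLOC][13-27 FREE]
Op 4: c = realloc(c, 10) -> c = 8; heap: [0-0 ALLOC][1-7 ALLOC][8-17 ALLOC][18-27 FREE]
Op 5: c = realloc(c, 3) -> c = 8; heap: [0-0 ALLOC][1-7 ALLOC][8-10 ALLOC][11-27 FREE]
Op 6: free(b) -> (freed b); heap: [0-0 ALLOC][1-7 FREE][8-10 ALLOC][11-27 FREE]
Op 7: d = malloc(3) -> d = 1; heap: [0-0 ALLOC][1-3 ALLOC][4-7 FREE][8-10 ALLOC][11-27 FREE]
Op 8: free(d) -> (freed d); heap: [0-0 ALLOC][1-7 FREE][8-10 ALLOC][11-27 FREE]
Op 9: e = malloc(9) -> e = 11; heap: [0-0 ALLOC][1-7 FREE][8-10 ALLOC][11-19 ALLOC][20-27 FREE]
Op 10: free(c) -> (freed c); heap: [0-0 ALLOC][1-10 FREE][11-19 ALLOC][20-27 FREE]
Free blocks: [10 8] total_free=18 largest=10 -> 100*(18-10)/18 = 800/18 ≈ 44.444 -> rounds to 44

Answer: 44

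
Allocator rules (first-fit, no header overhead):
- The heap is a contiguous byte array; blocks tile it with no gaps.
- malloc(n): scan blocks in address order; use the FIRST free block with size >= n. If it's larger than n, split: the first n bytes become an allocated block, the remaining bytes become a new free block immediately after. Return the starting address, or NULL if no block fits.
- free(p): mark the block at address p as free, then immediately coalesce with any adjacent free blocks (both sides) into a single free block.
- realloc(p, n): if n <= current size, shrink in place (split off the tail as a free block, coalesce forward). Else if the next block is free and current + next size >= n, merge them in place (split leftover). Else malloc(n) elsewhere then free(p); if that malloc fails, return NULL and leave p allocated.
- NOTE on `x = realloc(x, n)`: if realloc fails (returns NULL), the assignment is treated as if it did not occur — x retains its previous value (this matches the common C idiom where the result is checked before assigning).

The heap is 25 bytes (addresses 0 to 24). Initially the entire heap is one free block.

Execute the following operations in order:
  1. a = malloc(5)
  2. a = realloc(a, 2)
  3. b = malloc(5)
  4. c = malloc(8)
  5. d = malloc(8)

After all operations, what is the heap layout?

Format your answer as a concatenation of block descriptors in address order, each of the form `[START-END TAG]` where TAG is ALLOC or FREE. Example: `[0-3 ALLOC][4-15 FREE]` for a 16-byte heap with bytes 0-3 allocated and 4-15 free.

Answer: [0-1 ALLOC][2-6 ALLOC][7-14 ALLOC][15-22 ALLOC][23-24 FREE]

Derivation:
Op 1: a = malloc(5) -> a = 0; heap: [0-4 ALLOC][5-24 FREE]
Op 2: a = realloc(a, 2) -> a = 0; heap: [0-1 ALLOC][2-24 FREE]
Op 3: b = malloc(5) -> b = 2; heap: [0-1 ALLOC][2-6 ALLOC][7-24 FREE]
Op 4: c = malloc(8) -> c = 7; heap: [0-1 ALLOC][2-6 ALLOC][7-14 ALLOC][15-24 FREE]
Op 5: d = malloc(8) -> d = 15; heap: [0-1 ALLOC][2-6 ALLOC][7-14 ALLOC][15-22 ALLOC][23-24 FREE]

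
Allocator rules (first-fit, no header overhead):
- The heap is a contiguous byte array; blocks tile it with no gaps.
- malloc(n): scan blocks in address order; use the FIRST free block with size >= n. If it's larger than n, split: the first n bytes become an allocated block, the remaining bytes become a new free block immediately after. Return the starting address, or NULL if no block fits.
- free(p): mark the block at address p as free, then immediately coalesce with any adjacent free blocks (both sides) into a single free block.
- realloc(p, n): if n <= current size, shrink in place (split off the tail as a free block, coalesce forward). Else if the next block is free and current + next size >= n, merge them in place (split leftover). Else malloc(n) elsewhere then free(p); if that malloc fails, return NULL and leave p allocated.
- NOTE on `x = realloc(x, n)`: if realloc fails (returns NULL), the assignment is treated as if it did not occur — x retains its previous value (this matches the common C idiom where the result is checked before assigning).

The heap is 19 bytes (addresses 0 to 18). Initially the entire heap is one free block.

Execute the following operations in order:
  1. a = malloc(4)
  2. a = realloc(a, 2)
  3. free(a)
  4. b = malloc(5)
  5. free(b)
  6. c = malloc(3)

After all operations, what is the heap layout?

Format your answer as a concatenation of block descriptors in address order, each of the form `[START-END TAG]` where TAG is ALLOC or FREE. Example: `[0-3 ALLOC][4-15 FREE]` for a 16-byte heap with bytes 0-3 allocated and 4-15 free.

Answer: [0-2 ALLOC][3-18 FREE]

Derivation:
Op 1: a = malloc(4) -> a = 0; heap: [0-3 ALLOC][4-18 FREE]
Op 2: a = realloc(a, 2) -> a = 0; heap: [0-1 ALLOC][2-18 FREE]
Op 3: free(a) -> (freed a); heap: [0-18 FREE]
Op 4: b = malloc(5) -> b = 0; heap: [0-4 ALLOC][5-18 FREE]
Op 5: free(b) -> (freed b); heap: [0-18 FREE]
Op 6: c = malloc(3) -> c = 0; heap: [0-2 ALLOC][3-18 FREE]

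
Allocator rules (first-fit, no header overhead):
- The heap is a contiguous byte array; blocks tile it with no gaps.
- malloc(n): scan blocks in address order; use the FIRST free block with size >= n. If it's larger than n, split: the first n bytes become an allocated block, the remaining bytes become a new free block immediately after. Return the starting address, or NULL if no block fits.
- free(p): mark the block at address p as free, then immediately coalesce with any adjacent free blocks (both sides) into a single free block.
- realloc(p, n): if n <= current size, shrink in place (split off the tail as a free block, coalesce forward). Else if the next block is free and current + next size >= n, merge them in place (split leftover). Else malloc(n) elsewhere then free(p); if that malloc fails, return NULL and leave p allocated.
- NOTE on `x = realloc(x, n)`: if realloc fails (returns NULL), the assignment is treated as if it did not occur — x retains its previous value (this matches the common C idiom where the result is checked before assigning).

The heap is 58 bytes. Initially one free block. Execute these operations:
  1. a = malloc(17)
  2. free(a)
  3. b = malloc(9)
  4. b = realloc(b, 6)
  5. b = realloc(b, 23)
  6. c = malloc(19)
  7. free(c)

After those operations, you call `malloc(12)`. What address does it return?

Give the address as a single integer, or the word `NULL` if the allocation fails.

Answer: 23

Derivation:
Op 1: a = malloc(17) -> a = 0; heap: [0-16 ALLOC][17-57 FREE]
Op 2: free(a) -> (freed a); heap: [0-57 FREE]
Op 3: b = malloc(9) -> b = 0; heap: [0-8 ALLOC][9-57 FREE]
Op 4: b = realloc(b, 6) -> b = 0; heap: [0-5 ALLOC][6-57 FREE]
Op 5: b = realloc(b, 23) -> b = 0; heap: [0-22 ALLOC][23-57 FREE]
Op 6: c = malloc(19) -> c = 23; heap: [0-22 ALLOC][23-41 ALLOC][42-57 FREE]
Op 7: free(c) -> (freed c); heap: [0-22 ALLOC][23-57 FREE]
malloc(12): first-fit scan over [0-22 ALLOC][23-57 FREE] -> 23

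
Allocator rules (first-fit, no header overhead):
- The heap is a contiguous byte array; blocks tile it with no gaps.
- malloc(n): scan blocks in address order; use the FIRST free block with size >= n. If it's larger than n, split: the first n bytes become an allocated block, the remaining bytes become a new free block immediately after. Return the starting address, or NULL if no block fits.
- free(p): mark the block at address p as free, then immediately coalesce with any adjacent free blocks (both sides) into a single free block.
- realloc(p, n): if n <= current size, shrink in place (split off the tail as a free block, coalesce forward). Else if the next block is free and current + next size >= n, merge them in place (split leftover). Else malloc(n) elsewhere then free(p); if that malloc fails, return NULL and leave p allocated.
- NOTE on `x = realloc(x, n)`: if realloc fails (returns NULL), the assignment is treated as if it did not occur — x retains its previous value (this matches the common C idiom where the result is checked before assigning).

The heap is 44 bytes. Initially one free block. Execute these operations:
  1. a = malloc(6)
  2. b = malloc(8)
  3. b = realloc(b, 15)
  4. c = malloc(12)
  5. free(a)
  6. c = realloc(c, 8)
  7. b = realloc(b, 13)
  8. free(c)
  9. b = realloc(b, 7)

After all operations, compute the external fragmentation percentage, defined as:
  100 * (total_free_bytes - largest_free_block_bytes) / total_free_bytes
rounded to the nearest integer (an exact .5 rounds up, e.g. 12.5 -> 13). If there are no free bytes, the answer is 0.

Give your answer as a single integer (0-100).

Answer: 16

Derivation:
Op 1: a = malloc(6) -> a = 0; heap: [0-5 ALLOC][6-43 FREE]
Op 2: b = malloc(8) -> b = 6; heap: [0-5 ALLOC][6-13 ALLOC][14-43 FREE]
Op 3: b = realloc(b, 15) -> b = 6; heap: [0-5 ALLOC][6-20 ALLOC][21-43 FREE]
Op 4: c = malloc(12) -> c = 21; heap: [0-5 ALLOC][6-20 ALLOC][21-32 ALLOC][33-43 FREE]
Op 5: free(a) -> (freed a); heap: [0-5 FREE][6-20 ALLOC][21-32 ALLOC][33-43 FREE]
Op 6: c = realloc(c, 8) -> c = 21; heap: [0-5 FREE][6-20 ALLOC][21-28 ALLOC][29-43 FREE]
Op 7: b = realloc(b, 13) -> b = 6; heap: [0-5 FREE][6-18 ALLOC][19-20 FREE][21-28 ALLOC][29-43 FREE]
Op 8: free(c) -> (freed c); heap: [0-5 FREE][6-18 ALLOC][19-43 FREE]
Op 9: b = realloc(b, 7) -> b = 6; heap: [0-5 FREE][6-12 ALLOC][13-43 FREE]
Free blocks: [6 31] total_free=37 largest=31 -> 100*(37-31)/37 = 600/37 ≈ 16.216 -> rounds to 16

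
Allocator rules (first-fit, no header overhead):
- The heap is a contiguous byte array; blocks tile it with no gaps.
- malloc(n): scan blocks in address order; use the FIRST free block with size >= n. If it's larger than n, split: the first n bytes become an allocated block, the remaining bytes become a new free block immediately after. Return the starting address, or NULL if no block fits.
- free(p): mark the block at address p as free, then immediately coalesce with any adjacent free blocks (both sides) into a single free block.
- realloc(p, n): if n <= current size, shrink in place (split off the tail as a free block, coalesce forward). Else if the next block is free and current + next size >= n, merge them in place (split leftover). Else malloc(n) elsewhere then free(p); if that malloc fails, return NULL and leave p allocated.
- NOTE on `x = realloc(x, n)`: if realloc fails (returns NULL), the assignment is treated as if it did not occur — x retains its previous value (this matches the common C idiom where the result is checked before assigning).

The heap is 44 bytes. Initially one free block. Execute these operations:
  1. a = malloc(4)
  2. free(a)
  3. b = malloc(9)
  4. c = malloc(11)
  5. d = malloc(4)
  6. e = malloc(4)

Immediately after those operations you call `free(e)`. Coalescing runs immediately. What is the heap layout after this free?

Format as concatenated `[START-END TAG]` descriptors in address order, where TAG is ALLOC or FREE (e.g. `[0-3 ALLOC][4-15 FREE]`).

Answer: [0-8 ALLOC][9-19 ALLOC][20-23 ALLOC][24-43 FREE]

Derivation:
Op 1: a = malloc(4) -> a = 0; heap: [0-3 ALLOC][4-43 FREE]
Op 2: free(a) -> (freed a); heap: [0-43 FREE]
Op 3: b = malloc(9) -> b = 0; heap: [0-8 ALLOC][9-43 FREE]
Op 4: c = malloc(11) -> c = 9; heap: [0-8 ALLOC][9-19 ALLOC][20-43 FREE]
Op 5: d = malloc(4) -> d = 20; heap: [0-8 ALLOC][9-19 ALLOC][20-23 ALLOC][24-43 FREE]
Op 6: e = malloc(4) -> e = 24; heap: [0-8 ALLOC][9-19 ALLOC][20-23 ALLOC][24-27 ALLOC][28-43 FREE]
free(e): e = 24 -> block [24-27 ALLOC]; mark free, coalesce with adjacent free neighbors -> [0-8 ALLOC][9-19 ALLOC][20-23 ALLOC][24-43 FREE]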